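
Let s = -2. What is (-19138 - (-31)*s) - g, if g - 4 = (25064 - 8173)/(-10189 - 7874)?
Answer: -346864961/18063 ≈ -19203.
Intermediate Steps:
g = 55361/18063 (g = 4 + (25064 - 8173)/(-10189 - 7874) = 4 + 16891/(-18063) = 4 + 16891*(-1/18063) = 4 - 16891/18063 = 55361/18063 ≈ 3.0649)
(-19138 - (-31)*s) - g = (-19138 - (-31)*(-2)) - 1*55361/18063 = (-19138 - 1*62) - 55361/18063 = (-19138 - 62) - 55361/18063 = -19200 - 55361/18063 = -346864961/18063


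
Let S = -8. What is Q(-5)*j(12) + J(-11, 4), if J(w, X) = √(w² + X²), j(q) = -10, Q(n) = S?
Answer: 80 + √137 ≈ 91.705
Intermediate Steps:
Q(n) = -8
J(w, X) = √(X² + w²)
Q(-5)*j(12) + J(-11, 4) = -8*(-10) + √(4² + (-11)²) = 80 + √(16 + 121) = 80 + √137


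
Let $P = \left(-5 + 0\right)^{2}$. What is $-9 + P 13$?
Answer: $316$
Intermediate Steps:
$P = 25$ ($P = \left(-5\right)^{2} = 25$)
$-9 + P 13 = -9 + 25 \cdot 13 = -9 + 325 = 316$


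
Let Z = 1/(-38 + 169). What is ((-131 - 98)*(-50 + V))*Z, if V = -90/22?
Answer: 136255/1441 ≈ 94.556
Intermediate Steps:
V = -45/11 (V = -90*1/22 = -45/11 ≈ -4.0909)
Z = 1/131 ≈ 0.0076336
((-131 - 98)*(-50 + V))*Z = ((-131 - 98)*(-50 - 45/11))*(1/131) = -229*(-595/11)*(1/131) = (136255/11)*(1/131) = 136255/1441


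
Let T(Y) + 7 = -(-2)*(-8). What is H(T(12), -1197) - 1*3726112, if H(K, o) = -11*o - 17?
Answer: -3712962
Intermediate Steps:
T(Y) = -23 (T(Y) = -7 - (-2)*(-8) = -7 - 1*16 = -7 - 16 = -23)
H(K, o) = -17 - 11*o
H(T(12), -1197) - 1*3726112 = (-17 - 11*(-1197)) - 1*3726112 = (-17 + 13167) - 3726112 = 13150 - 3726112 = -3712962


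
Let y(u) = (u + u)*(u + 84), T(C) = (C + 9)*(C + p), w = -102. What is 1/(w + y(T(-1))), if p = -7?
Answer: -1/2662 ≈ -0.00037566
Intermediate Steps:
T(C) = (-7 + C)*(9 + C) (T(C) = (C + 9)*(C - 7) = (9 + C)*(-7 + C) = (-7 + C)*(9 + C))
y(u) = 2*u*(84 + u) (y(u) = (2*u)*(84 + u) = 2*u*(84 + u))
1/(w + y(T(-1))) = 1/(-102 + 2*(-63 + (-1)² + 2*(-1))*(84 + (-63 + (-1)² + 2*(-1)))) = 1/(-102 + 2*(-63 + 1 - 2)*(84 + (-63 + 1 - 2))) = 1/(-102 + 2*(-64)*(84 - 64)) = 1/(-102 + 2*(-64)*20) = 1/(-102 - 2560) = 1/(-2662) = -1/2662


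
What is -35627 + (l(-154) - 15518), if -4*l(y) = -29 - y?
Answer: -204705/4 ≈ -51176.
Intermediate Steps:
l(y) = 29/4 + y/4 (l(y) = -(-29 - y)/4 = 29/4 + y/4)
-35627 + (l(-154) - 15518) = -35627 + ((29/4 + (1/4)*(-154)) - 15518) = -35627 + ((29/4 - 77/2) - 15518) = -35627 + (-125/4 - 15518) = -35627 - 62197/4 = -204705/4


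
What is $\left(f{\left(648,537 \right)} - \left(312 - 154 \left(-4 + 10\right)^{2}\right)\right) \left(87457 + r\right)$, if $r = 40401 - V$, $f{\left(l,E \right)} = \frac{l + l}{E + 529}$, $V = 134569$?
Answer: $- \frac{18719019144}{533} \approx -3.512 \cdot 10^{7}$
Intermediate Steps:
$f{\left(l,E \right)} = \frac{2 l}{529 + E}$
$r = -94168$ ($r = 40401 - 134569 = -94168$)
$\left(f{\left(648,537 \right)} - \left(312 - 154 \left(-4 + 10\right)^{2}\right)\right) \left(87457 + r\right) = \left(2 \cdot 648 \frac{1}{529 + 537} - \left(312 - 154 \left(-4 + 10\right)^{2}\right)\right) \left(87457 - 94168\right) = \left(2 \cdot 648 \cdot \frac{1}{1066} - \left(312 - 154 \cdot 6^{2}\right)\right) \left(-6711\right) = \left(2 \cdot 648 \cdot \frac{1}{1066} + \left(-312 + 154 \cdot 36\right)\right) \left(-6711\right) = \left(\frac{648}{533} + \left(-312 + 5544\right)\right) \left(-6711\right) = \left(\frac{648}{533} + 5232\right) \left(-6711\right) = \frac{2789304}{533} \left(-6711\right) = - \frac{18719019144}{533}$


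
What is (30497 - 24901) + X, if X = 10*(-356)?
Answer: 2036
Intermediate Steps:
X = -3560
(30497 - 24901) + X = (30497 - 24901) - 3560 = 5596 - 3560 = 2036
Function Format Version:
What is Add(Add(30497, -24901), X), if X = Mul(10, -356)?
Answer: 2036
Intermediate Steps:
X = -3560
Add(Add(30497, -24901), X) = Add(Add(30497, -24901), -3560) = Add(5596, -3560) = 2036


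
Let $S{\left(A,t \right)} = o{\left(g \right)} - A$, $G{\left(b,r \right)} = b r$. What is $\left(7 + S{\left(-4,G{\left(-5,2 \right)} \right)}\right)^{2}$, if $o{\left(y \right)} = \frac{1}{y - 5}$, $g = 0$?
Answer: $\frac{2916}{25} \approx 116.64$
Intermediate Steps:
$o{\left(y \right)} = \frac{1}{-5 + y}$
$S{\left(A,t \right)} = - \frac{1}{5} - A$ ($S{\left(A,t \right)} = \frac{1}{-5 + 0} - A = \frac{1}{-5} - A = - \frac{1}{5} - A$)
$\left(7 + S{\left(-4,G{\left(-5,2 \right)} \right)}\right)^{2} = \left(7 - - \frac{19}{5}\right)^{2} = \left(7 + \left(- \frac{1}{5} + 4\right)\right)^{2} = \left(7 + \frac{19}{5}\right)^{2} = \left(\frac{54}{5}\right)^{2} = \frac{2916}{25}$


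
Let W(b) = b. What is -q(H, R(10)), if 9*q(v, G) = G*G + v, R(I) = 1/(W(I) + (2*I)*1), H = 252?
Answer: -226801/8100 ≈ -28.000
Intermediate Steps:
R(I) = 1/(3*I) (R(I) = 1/(I + (2*I)*1) = 1/(I + 2*I) = 1/(3*I))
q(v, G) = v/9 + G**2/9 (q(v, G) = (G*G + v)/9 = (G**2 + v)/9 = (v + G**2)/9 = v/9 + G**2/9)
-q(H, R(10)) = -((1/9)*252 + ((1/3)/10)**2/9) = -(28 + ((1/3)*(1/10))**2/9) = -(28 + (1/30)**2/9) = -(28 + (1/9)*(1/900)) = -(28 + 1/8100) = -1*226801/8100 = -226801/8100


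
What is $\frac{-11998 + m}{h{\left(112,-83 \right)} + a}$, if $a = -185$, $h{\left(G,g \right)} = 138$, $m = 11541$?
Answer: $\frac{457}{47} \approx 9.7234$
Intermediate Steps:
$\frac{-11998 + m}{h{\left(112,-83 \right)} + a} = \frac{-11998 + 11541}{138 - 185} = - \frac{457}{-47} = \left(-457\right) \left(- \frac{1}{47}\right) = \frac{457}{47}$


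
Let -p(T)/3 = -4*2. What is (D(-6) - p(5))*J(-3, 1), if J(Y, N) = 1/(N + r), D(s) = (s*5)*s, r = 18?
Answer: 156/19 ≈ 8.2105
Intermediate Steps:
D(s) = 5*s**2 (D(s) = (5*s)*s = 5*s**2)
J(Y, N) = 1/(18 + N) (J(Y, N) = 1/(N + 18) = 1/(18 + N))
p(T) = 24 (p(T) = -(-12)*2 = -3*(-8) = 24)
(D(-6) - p(5))*J(-3, 1) = (5*(-6)**2 - 1*24)/(18 + 1) = (5*36 - 24)/19 = (180 - 24)*(1/19) = 156*(1/19) = 156/19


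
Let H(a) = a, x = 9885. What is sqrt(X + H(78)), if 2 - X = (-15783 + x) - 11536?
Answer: 3*sqrt(1946) ≈ 132.34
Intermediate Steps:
X = 17436 (X = 2 - ((-15783 + 9885) - 11536) = 2 - (-5898 - 11536) = 2 - 1*(-17434) = 2 + 17434 = 17436)
sqrt(X + H(78)) = sqrt(17436 + 78) = sqrt(17514) = 3*sqrt(1946)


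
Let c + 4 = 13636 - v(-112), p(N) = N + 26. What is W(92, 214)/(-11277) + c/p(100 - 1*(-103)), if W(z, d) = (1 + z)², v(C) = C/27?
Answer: 455382665/7747299 ≈ 58.780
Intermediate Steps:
p(N) = 26 + N
v(C) = C/27 (v(C) = C*(1/27) = C/27)
c = 368176/27 (c = -4 + (13636 - (-112)/27) = -4 + (13636 - 1*(-112/27)) = -4 + (13636 + 112/27) = -4 + 368284/27 = 368176/27 ≈ 13636.)
W(92, 214)/(-11277) + c/p(100 - 1*(-103)) = (1 + 92)²/(-11277) + 368176/(27*(26 + (100 - 1*(-103)))) = 93²*(-1/11277) + 368176/(27*(26 + (100 + 103))) = 8649*(-1/11277) + 368176/(27*(26 + 203)) = -961/1253 + (368176/27)/229 = -961/1253 + (368176/27)*(1/229) = -961/1253 + 368176/6183 = 455382665/7747299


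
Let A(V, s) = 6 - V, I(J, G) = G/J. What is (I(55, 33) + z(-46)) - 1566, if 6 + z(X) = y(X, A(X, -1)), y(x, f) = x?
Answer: -8087/5 ≈ -1617.4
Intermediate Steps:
z(X) = -6 + X
(I(55, 33) + z(-46)) - 1566 = (33/55 + (-6 - 46)) - 1566 = (33*(1/55) - 52) - 1566 = (⅗ - 52) - 1566 = -257/5 - 1566 = -8087/5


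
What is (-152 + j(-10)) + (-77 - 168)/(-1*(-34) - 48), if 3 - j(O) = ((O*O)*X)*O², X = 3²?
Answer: -180263/2 ≈ -90132.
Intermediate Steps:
X = 9
j(O) = 3 - 9*O⁴ (j(O) = 3 - (O*O)*9*O² = 3 - O²*9*O² = 3 - 9*O²*O² = 3 - 9*O⁴)
(-152 + j(-10)) + (-77 - 168)/(-1*(-34) - 48) = (-152 + (3 - 9*(-10)⁴)) + (-77 - 168)/(-1*(-34) - 48) = (-152 + (3 - 9*10000)) - 245/(34 - 48) = (-152 + (3 - 90000)) - 245/(-14) = (-152 - 89997) - 245*(-1/14) = -90149 + 35/2 = -180263/2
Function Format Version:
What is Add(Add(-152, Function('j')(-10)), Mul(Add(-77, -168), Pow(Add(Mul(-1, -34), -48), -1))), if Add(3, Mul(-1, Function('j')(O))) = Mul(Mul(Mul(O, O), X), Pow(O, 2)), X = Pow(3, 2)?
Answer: Rational(-180263, 2) ≈ -90132.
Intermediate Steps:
X = 9
Function('j')(O) = Add(3, Mul(-9, Pow(O, 4))) (Function('j')(O) = Add(3, Mul(-1, Mul(Mul(Mul(O, O), 9), Pow(O, 2)))) = Add(3, Mul(-1, Mul(Mul(Pow(O, 2), 9), Pow(O, 2)))) = Add(3, Mul(-1, Mul(Mul(9, Pow(O, 2)), Pow(O, 2)))) = Add(3, Mul(-1, Mul(9, Pow(O, 4)))) = Add(3, Mul(-9, Pow(O, 4))))
Add(Add(-152, Function('j')(-10)), Mul(Add(-77, -168), Pow(Add(Mul(-1, -34), -48), -1))) = Add(Add(-152, Add(3, Mul(-9, Pow(-10, 4)))), Mul(Add(-77, -168), Pow(Add(Mul(-1, -34), -48), -1))) = Add(Add(-152, Add(3, Mul(-9, 10000))), Mul(-245, Pow(Add(34, -48), -1))) = Add(Add(-152, Add(3, -90000)), Mul(-245, Pow(-14, -1))) = Add(Add(-152, -89997), Mul(-245, Rational(-1, 14))) = Add(-90149, Rational(35, 2)) = Rational(-180263, 2)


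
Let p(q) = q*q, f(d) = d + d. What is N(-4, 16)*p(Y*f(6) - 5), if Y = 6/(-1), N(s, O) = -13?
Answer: -77077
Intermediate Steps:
f(d) = 2*d
Y = -6 (Y = 6*(-1) = -6)
p(q) = q²
N(-4, 16)*p(Y*f(6) - 5) = -13*(-12*6 - 5)² = -13*(-6*12 - 5)² = -13*(-72 - 5)² = -13*(-77)² = -13*5929 = -77077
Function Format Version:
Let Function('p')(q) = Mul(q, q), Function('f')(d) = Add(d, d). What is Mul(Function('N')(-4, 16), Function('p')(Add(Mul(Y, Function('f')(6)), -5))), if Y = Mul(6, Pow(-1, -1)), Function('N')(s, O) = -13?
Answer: -77077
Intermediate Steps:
Function('f')(d) = Mul(2, d)
Y = -6 (Y = Mul(6, -1) = -6)
Function('p')(q) = Pow(q, 2)
Mul(Function('N')(-4, 16), Function('p')(Add(Mul(Y, Function('f')(6)), -5))) = Mul(-13, Pow(Add(Mul(-6, Mul(2, 6)), -5), 2)) = Mul(-13, Pow(Add(Mul(-6, 12), -5), 2)) = Mul(-13, Pow(Add(-72, -5), 2)) = Mul(-13, Pow(-77, 2)) = Mul(-13, 5929) = -77077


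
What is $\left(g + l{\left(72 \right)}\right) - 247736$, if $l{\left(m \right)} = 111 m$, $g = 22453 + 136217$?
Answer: $-81074$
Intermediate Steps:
$g = 158670$
$\left(g + l{\left(72 \right)}\right) - 247736 = \left(158670 + 111 \cdot 72\right) - 247736 = \left(158670 + 7992\right) - 247736 = 166662 - 247736 = -81074$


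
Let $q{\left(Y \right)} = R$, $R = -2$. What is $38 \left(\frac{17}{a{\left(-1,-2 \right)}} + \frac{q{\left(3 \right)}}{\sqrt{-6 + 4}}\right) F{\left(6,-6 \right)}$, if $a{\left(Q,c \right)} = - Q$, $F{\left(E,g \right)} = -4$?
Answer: $-2584 - 152 i \sqrt{2} \approx -2584.0 - 214.96 i$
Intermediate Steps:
$q{\left(Y \right)} = -2$
$38 \left(\frac{17}{a{\left(-1,-2 \right)}} + \frac{q{\left(3 \right)}}{\sqrt{-6 + 4}}\right) F{\left(6,-6 \right)} = 38 \left(\frac{17}{\left(-1\right) \left(-1\right)} - \frac{2}{\sqrt{-6 + 4}}\right) \left(-4\right) = 38 \left(\frac{17}{1} - \frac{2}{\sqrt{-2}}\right) \left(-4\right) = 38 \left(17 \cdot 1 - \frac{2}{i \sqrt{2}}\right) \left(-4\right) = 38 \left(17 - 2 \left(- \frac{i \sqrt{2}}{2}\right)\right) \left(-4\right) = 38 \left(17 + i \sqrt{2}\right) \left(-4\right) = \left(646 + 38 i \sqrt{2}\right) \left(-4\right) = -2584 - 152 i \sqrt{2}$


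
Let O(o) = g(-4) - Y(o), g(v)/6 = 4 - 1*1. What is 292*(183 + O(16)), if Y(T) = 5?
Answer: 57232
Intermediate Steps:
g(v) = 18 (g(v) = 6*(4 - 1*1) = 6*(4 - 1) = 6*3 = 18)
O(o) = 13 (O(o) = 18 - 1*5 = 18 - 5 = 13)
292*(183 + O(16)) = 292*(183 + 13) = 292*196 = 57232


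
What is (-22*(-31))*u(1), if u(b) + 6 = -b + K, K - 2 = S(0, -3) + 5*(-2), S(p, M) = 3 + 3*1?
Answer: -6138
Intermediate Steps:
S(p, M) = 6 (S(p, M) = 3 + 3 = 6)
K = -2 (K = 2 + (6 + 5*(-2)) = 2 + (6 - 10) = 2 - 4 = -2)
u(b) = -8 - b (u(b) = -6 + (-b - 2) = -6 + (-2 - b) = -8 - b)
(-22*(-31))*u(1) = (-22*(-31))*(-8 - 1*1) = 682*(-8 - 1) = 682*(-9) = -6138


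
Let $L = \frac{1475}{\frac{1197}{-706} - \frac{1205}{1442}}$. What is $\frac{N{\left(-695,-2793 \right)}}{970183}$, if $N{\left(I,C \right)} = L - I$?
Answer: $\frac{72313020}{624992858783} \approx 0.0001157$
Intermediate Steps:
$L = - \frac{375406675}{644201}$ ($L = \frac{1475}{1197 \left(- \frac{1}{706}\right) - \frac{1205}{1442}} = \frac{1475}{- \frac{1197}{706} - \frac{1205}{1442}} = \frac{1475}{- \frac{644201}{254513}} = 1475 \left(- \frac{254513}{644201}\right) = - \frac{375406675}{644201} \approx -582.75$)
$N{\left(I,C \right)} = - \frac{375406675}{644201} - I$
$\frac{N{\left(-695,-2793 \right)}}{970183} = \frac{- \frac{375406675}{644201} - -695}{970183} = \left(- \frac{375406675}{644201} + 695\right) \frac{1}{970183} = \frac{72313020}{644201} \cdot \frac{1}{970183} = \frac{72313020}{624992858783}$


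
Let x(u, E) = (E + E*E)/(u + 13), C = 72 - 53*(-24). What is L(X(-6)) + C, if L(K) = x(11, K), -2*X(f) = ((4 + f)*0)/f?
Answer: 1344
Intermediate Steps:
C = 1344 (C = 72 + 1272 = 1344)
X(f) = 0 (X(f) = -(4 + f)*0/(2*f) = -0/f = -1/2*0 = 0)
x(u, E) = (E + E**2)/(13 + u)
L(K) = K*(1 + K)/24 (L(K) = K*(1 + K)/(13 + 11) = K*(1 + K)/24)
L(X(-6)) + C = (1/24)*0*(1 + 0) + 1344 = (1/24)*0*1 + 1344 = 0 + 1344 = 1344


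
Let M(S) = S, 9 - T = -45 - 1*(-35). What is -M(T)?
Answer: -19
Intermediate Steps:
T = 19 (T = 9 - (-45 - 1*(-35)) = 9 - (-45 + 35) = 9 - 1*(-10) = 9 + 10 = 19)
-M(T) = -1*19 = -19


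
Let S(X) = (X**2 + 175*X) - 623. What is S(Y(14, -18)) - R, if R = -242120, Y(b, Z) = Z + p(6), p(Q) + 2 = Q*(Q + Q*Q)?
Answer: 335921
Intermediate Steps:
p(Q) = -2 + Q*(Q + Q**2) (p(Q) = -2 + Q*(Q + Q*Q) = -2 + Q*(Q + Q**2))
Y(b, Z) = 250 + Z (Y(b, Z) = Z + (-2 + 6**2 + 6**3) = Z + (-2 + 36 + 216) = Z + 250 = 250 + Z)
S(X) = -623 + X**2 + 175*X
S(Y(14, -18)) - R = (-623 + (250 - 18)**2 + 175*(250 - 18)) - 1*(-242120) = (-623 + 232**2 + 175*232) + 242120 = (-623 + 53824 + 40600) + 242120 = 93801 + 242120 = 335921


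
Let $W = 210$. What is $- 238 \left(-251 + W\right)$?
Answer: $9758$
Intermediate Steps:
$- 238 \left(-251 + W\right) = - 238 \left(-251 + 210\right) = \left(-238\right) \left(-41\right) = 9758$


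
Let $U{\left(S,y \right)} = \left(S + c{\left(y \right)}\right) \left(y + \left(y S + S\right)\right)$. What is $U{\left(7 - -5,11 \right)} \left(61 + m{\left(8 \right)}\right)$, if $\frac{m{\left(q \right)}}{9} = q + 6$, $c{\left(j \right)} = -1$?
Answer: $318835$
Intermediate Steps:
$U{\left(S,y \right)} = \left(-1 + S\right) \left(S + y + S y\right)$ ($U{\left(S,y \right)} = \left(S - 1\right) \left(y + \left(y S + S\right)\right) = \left(-1 + S\right) \left(y + \left(S y + S\right)\right) = \left(-1 + S\right) \left(y + \left(S + S y\right)\right) = \left(-1 + S\right) \left(S + y + S y\right)$)
$m{\left(q \right)} = 54 + 9 q$ ($m{\left(q \right)} = 9 \left(q + 6\right) = 9 \left(6 + q\right) = 54 + 9 q$)
$U{\left(7 - -5,11 \right)} \left(61 + m{\left(8 \right)}\right) = \left(\left(7 - -5\right)^{2} - \left(7 - -5\right) - 11 + 11 \left(7 - -5\right)^{2}\right) \left(61 + \left(54 + 9 \cdot 8\right)\right) = \left(\left(7 + 5\right)^{2} - \left(7 + 5\right) - 11 + 11 \left(7 + 5\right)^{2}\right) \left(61 + \left(54 + 72\right)\right) = \left(12^{2} - 12 - 11 + 11 \cdot 12^{2}\right) \left(61 + 126\right) = \left(144 - 12 - 11 + 11 \cdot 144\right) 187 = \left(144 - 12 - 11 + 1584\right) 187 = 1705 \cdot 187 = 318835$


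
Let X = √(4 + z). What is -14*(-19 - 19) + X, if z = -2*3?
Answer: 532 + I*√2 ≈ 532.0 + 1.4142*I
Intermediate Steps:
z = -6
X = I*√2 (X = √(4 - 6) = √(-2) = I*√2 ≈ 1.4142*I)
-14*(-19 - 19) + X = -14*(-19 - 19) + I*√2 = -14*(-38) + I*√2 = 532 + I*√2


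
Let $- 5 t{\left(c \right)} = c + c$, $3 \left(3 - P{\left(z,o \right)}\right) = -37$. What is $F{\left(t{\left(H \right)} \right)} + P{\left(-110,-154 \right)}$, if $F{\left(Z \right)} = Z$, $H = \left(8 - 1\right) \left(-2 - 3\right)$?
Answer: $\frac{88}{3} \approx 29.333$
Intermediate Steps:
$P{\left(z,o \right)} = \frac{46}{3}$ ($P{\left(z,o \right)} = 3 - - \frac{37}{3} = 3 + \frac{37}{3} = \frac{46}{3}$)
$H = -35$ ($H = 7 \left(-5\right) = -35$)
$t{\left(c \right)} = - \frac{2 c}{5}$ ($t{\left(c \right)} = - \frac{c + c}{5} = - \frac{2 c}{5}$)
$F{\left(t{\left(H \right)} \right)} + P{\left(-110,-154 \right)} = \left(- \frac{2}{5}\right) \left(-35\right) + \frac{46}{3} = 14 + \frac{46}{3} = \frac{88}{3}$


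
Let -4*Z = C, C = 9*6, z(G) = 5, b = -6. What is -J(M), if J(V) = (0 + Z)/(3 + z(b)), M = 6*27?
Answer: 27/16 ≈ 1.6875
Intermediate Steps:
C = 54
Z = -27/2 (Z = -¼*54 = -27/2 ≈ -13.500)
M = 162
J(V) = -27/16 (J(V) = (0 - 27/2)/(3 + 5) = -27/2/8 = -27/2*⅛ = -27/16)
-J(M) = -1*(-27/16) = 27/16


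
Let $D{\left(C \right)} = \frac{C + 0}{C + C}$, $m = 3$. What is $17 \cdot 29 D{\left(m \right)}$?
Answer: $\frac{493}{2} \approx 246.5$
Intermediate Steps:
$D{\left(C \right)} = \frac{1}{2}$ ($D{\left(C \right)} = \frac{C}{2 C} = C \frac{1}{2 C} = \frac{1}{2}$)
$17 \cdot 29 D{\left(m \right)} = 17 \cdot 29 \cdot \frac{1}{2} = 493 \cdot \frac{1}{2} = \frac{493}{2}$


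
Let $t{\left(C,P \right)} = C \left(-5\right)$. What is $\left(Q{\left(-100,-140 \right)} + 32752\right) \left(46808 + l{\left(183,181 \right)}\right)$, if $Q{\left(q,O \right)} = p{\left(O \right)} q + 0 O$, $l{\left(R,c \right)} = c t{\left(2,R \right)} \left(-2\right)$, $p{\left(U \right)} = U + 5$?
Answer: $2332395856$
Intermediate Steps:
$p{\left(U \right)} = 5 + U$
$t{\left(C,P \right)} = - 5 C$
$l{\left(R,c \right)} = 20 c$ ($l{\left(R,c \right)} = c \left(\left(-5\right) 2\right) \left(-2\right) = c \left(-10\right) \left(-2\right) = - 10 c \left(-2\right) = 20 c$)
$Q{\left(q,O \right)} = q \left(5 + O\right)$ ($Q{\left(q,O \right)} = \left(5 + O\right) q + 0 O = q \left(5 + O\right) + 0 = q \left(5 + O\right)$)
$\left(Q{\left(-100,-140 \right)} + 32752\right) \left(46808 + l{\left(183,181 \right)}\right) = \left(- 100 \left(5 - 140\right) + 32752\right) \left(46808 + 20 \cdot 181\right) = \left(\left(-100\right) \left(-135\right) + 32752\right) \left(46808 + 3620\right) = \left(13500 + 32752\right) 50428 = 46252 \cdot 50428 = 2332395856$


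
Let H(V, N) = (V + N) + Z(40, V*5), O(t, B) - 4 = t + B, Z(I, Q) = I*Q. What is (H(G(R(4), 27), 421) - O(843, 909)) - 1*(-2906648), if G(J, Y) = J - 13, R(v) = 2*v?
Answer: 2904308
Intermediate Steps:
G(J, Y) = -13 + J
O(t, B) = 4 + B + t (O(t, B) = 4 + (t + B) = 4 + (B + t) = 4 + B + t)
H(V, N) = N + 201*V (H(V, N) = (V + N) + 40*(V*5) = (N + V) + 40*(5*V) = (N + V) + 200*V = N + 201*V)
(H(G(R(4), 27), 421) - O(843, 909)) - 1*(-2906648) = ((421 + 201*(-13 + 2*4)) - (4 + 909 + 843)) - 1*(-2906648) = ((421 + 201*(-13 + 8)) - 1*1756) + 2906648 = ((421 + 201*(-5)) - 1756) + 2906648 = ((421 - 1005) - 1756) + 2906648 = (-584 - 1756) + 2906648 = -2340 + 2906648 = 2904308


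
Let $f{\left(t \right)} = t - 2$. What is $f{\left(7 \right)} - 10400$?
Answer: $-10395$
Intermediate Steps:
$f{\left(t \right)} = -2 + t$
$f{\left(7 \right)} - 10400 = \left(-2 + 7\right) - 10400 = 5 - 10400 = -10395$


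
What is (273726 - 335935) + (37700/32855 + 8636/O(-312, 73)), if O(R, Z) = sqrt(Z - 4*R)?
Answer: -408767799/6571 + 8636*sqrt(1321)/1321 ≈ -61970.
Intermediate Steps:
(273726 - 335935) + (37700/32855 + 8636/O(-312, 73)) = (273726 - 335935) + (37700/32855 + 8636/(sqrt(73 - 4*(-312)))) = -62209 + (37700*(1/32855) + 8636/(sqrt(73 + 1248))) = -62209 + (7540/6571 + 8636/(sqrt(1321))) = -62209 + (7540/6571 + 8636*(sqrt(1321)/1321)) = -62209 + (7540/6571 + 8636*sqrt(1321)/1321) = -408767799/6571 + 8636*sqrt(1321)/1321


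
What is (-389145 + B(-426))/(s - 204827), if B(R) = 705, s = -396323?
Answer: 38844/60115 ≈ 0.64616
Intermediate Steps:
(-389145 + B(-426))/(s - 204827) = (-389145 + 705)/(-396323 - 204827) = -388440/(-601150) = -388440*(-1/601150) = 38844/60115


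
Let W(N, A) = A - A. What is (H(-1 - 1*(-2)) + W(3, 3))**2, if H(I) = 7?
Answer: 49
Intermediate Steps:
W(N, A) = 0
(H(-1 - 1*(-2)) + W(3, 3))**2 = (7 + 0)**2 = 7**2 = 49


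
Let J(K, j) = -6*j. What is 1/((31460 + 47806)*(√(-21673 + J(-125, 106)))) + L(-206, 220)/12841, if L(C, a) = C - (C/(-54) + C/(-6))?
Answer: -6592/346707 - I*√22309/1768345194 ≈ -0.019013 - 8.4464e-8*I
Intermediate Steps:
L(C, a) = 32*C/27 (L(C, a) = C - (C*(-1/54) + C*(-⅙)) = C - (-C/54 - C/6) = C - (-5)*C/27 = C + 5*C/27 = 32*C/27)
1/((31460 + 47806)*(√(-21673 + J(-125, 106)))) + L(-206, 220)/12841 = 1/((31460 + 47806)*(√(-21673 - 6*106))) + ((32/27)*(-206))/12841 = 1/(79266*(√(-21673 - 636))) - 6592/27*1/12841 = 1/(79266*(√(-22309))) - 6592/346707 = 1/(79266*((I*√22309))) - 6592/346707 = (-I*√22309/22309)/79266 - 6592/346707 = -I*√22309/1768345194 - 6592/346707 = -6592/346707 - I*√22309/1768345194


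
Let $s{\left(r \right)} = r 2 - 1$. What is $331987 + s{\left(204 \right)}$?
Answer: $332394$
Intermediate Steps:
$s{\left(r \right)} = -1 + 2 r$ ($s{\left(r \right)} = 2 r - 1 = -1 + 2 r$)
$331987 + s{\left(204 \right)} = 331987 + \left(-1 + 2 \cdot 204\right) = 331987 + \left(-1 + 408\right) = 331987 + 407 = 332394$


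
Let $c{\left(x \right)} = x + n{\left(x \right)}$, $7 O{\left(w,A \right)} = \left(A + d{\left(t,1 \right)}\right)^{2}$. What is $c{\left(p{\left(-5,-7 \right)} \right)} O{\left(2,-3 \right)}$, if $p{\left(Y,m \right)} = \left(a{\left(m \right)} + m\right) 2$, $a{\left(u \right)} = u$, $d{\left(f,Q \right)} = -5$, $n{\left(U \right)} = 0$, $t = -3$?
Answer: $-256$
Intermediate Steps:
$O{\left(w,A \right)} = \frac{\left(-5 + A\right)^{2}}{7}$ ($O{\left(w,A \right)} = \frac{\left(A - 5\right)^{2}}{7} = \frac{\left(-5 + A\right)^{2}}{7}$)
$p{\left(Y,m \right)} = 4 m$ ($p{\left(Y,m \right)} = \left(m + m\right) 2 = 2 m 2 = 4 m$)
$c{\left(x \right)} = x$ ($c{\left(x \right)} = x + 0 = x$)
$c{\left(p{\left(-5,-7 \right)} \right)} O{\left(2,-3 \right)} = 4 \left(-7\right) \frac{\left(-5 - 3\right)^{2}}{7} = - 28 \frac{\left(-8\right)^{2}}{7} = - 28 \cdot \frac{1}{7} \cdot 64 = \left(-28\right) \frac{64}{7} = -256$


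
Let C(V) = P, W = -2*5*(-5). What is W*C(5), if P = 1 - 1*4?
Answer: -150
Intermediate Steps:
W = 50 (W = -10*(-5) = 50)
P = -3 (P = 1 - 4 = -3)
C(V) = -3
W*C(5) = 50*(-3) = -150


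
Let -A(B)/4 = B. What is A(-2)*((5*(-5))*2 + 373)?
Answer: 2584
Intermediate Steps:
A(B) = -4*B
A(-2)*((5*(-5))*2 + 373) = (-4*(-2))*((5*(-5))*2 + 373) = 8*(-25*2 + 373) = 8*(-50 + 373) = 8*323 = 2584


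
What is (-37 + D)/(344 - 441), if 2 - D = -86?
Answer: -51/97 ≈ -0.52577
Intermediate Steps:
D = 88 (D = 2 - 1*(-86) = 2 + 86 = 88)
(-37 + D)/(344 - 441) = (-37 + 88)/(344 - 441) = 51/(-97) = 51*(-1/97) = -51/97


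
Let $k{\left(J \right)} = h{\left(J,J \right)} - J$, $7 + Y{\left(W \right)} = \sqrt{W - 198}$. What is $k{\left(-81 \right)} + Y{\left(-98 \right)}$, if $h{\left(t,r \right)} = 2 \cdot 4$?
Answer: $82 + 2 i \sqrt{74} \approx 82.0 + 17.205 i$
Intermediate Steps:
$h{\left(t,r \right)} = 8$
$Y{\left(W \right)} = -7 + \sqrt{-198 + W}$ ($Y{\left(W \right)} = -7 + \sqrt{W - 198} = -7 + \sqrt{-198 + W}$)
$k{\left(J \right)} = 8 - J$
$k{\left(-81 \right)} + Y{\left(-98 \right)} = \left(8 - -81\right) - \left(7 - \sqrt{-198 - 98}\right) = \left(8 + 81\right) - \left(7 - \sqrt{-296}\right) = 89 - \left(7 - 2 i \sqrt{74}\right) = 82 + 2 i \sqrt{74}$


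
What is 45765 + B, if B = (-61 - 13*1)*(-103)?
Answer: 53387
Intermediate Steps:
B = 7622 (B = (-61 - 13)*(-103) = -74*(-103) = 7622)
45765 + B = 45765 + 7622 = 53387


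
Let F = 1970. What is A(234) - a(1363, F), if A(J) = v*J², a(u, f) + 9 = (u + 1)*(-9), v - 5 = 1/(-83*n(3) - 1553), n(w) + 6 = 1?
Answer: 162743607/569 ≈ 2.8602e+5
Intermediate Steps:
n(w) = -5 (n(w) = -6 + 1 = -5)
v = 5689/1138 (v = 5 + 1/(-83*(-5) - 1553) = 5 + 1/(415 - 1553) = 5 + 1/(-1138) = 5 - 1/1138 = 5689/1138 ≈ 4.9991)
a(u, f) = -18 - 9*u (a(u, f) = -9 + (u + 1)*(-9) = -9 + (1 + u)*(-9) = -9 + (-9 - 9*u) = -18 - 9*u)
A(J) = 5689*J²/1138
A(234) - a(1363, F) = (5689/1138)*234² - (-18 - 9*1363) = (5689/1138)*54756 - (-18 - 12267) = 155753442/569 - 1*(-12285) = 155753442/569 + 12285 = 162743607/569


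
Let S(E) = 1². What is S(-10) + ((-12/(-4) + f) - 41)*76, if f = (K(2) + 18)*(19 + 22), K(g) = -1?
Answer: 50085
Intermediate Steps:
S(E) = 1
f = 697 (f = (-1 + 18)*(19 + 22) = 17*41 = 697)
S(-10) + ((-12/(-4) + f) - 41)*76 = 1 + ((-12/(-4) + 697) - 41)*76 = 1 + ((-12*(-¼) + 697) - 41)*76 = 1 + ((3 + 697) - 41)*76 = 1 + (700 - 41)*76 = 1 + 659*76 = 1 + 50084 = 50085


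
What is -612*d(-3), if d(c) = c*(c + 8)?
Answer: 9180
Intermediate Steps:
d(c) = c*(8 + c)
-612*d(-3) = -(-1836)*(8 - 3) = -(-1836)*5 = -612*(-15) = 9180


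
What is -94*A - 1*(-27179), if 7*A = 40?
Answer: 186493/7 ≈ 26642.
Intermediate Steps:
A = 40/7 (A = (⅐)*40 = 40/7 ≈ 5.7143)
-94*A - 1*(-27179) = -94*40/7 - 1*(-27179) = -3760/7 + 27179 = 186493/7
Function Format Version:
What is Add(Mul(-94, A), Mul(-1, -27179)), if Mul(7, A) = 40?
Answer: Rational(186493, 7) ≈ 26642.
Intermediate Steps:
A = Rational(40, 7) (A = Mul(Rational(1, 7), 40) = Rational(40, 7) ≈ 5.7143)
Add(Mul(-94, A), Mul(-1, -27179)) = Add(Mul(-94, Rational(40, 7)), Mul(-1, -27179)) = Add(Rational(-3760, 7), 27179) = Rational(186493, 7)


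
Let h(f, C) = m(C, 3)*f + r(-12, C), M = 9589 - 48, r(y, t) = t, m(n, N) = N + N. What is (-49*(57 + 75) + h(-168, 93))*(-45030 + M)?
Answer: 262015287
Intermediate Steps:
m(n, N) = 2*N
M = 9541
h(f, C) = C + 6*f (h(f, C) = (2*3)*f + C = 6*f + C = C + 6*f)
(-49*(57 + 75) + h(-168, 93))*(-45030 + M) = (-49*(57 + 75) + (93 + 6*(-168)))*(-45030 + 9541) = (-49*132 + (93 - 1008))*(-35489) = (-6468 - 915)*(-35489) = -7383*(-35489) = 262015287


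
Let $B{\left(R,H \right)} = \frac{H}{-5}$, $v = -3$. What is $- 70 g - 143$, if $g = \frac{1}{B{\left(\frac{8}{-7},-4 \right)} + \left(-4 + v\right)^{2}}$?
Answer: $- \frac{35957}{249} \approx -144.41$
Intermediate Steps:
$B{\left(R,H \right)} = - \frac{H}{5}$ ($B{\left(R,H \right)} = H \left(- \frac{1}{5}\right) = - \frac{H}{5}$)
$g = \frac{5}{249}$ ($g = \frac{1}{\left(- \frac{1}{5}\right) \left(-4\right) + \left(-4 - 3\right)^{2}} = \frac{1}{\frac{4}{5} + \left(-7\right)^{2}} = \frac{1}{\frac{4}{5} + 49} = \frac{1}{\frac{249}{5}} = \frac{5}{249} \approx 0.02008$)
$- 70 g - 143 = \left(-70\right) \frac{5}{249} - 143 = - \frac{350}{249} - 143 = - \frac{35957}{249}$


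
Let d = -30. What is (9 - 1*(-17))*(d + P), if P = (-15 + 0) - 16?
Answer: -1586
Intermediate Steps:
P = -31 (P = -15 - 16 = -31)
(9 - 1*(-17))*(d + P) = (9 - 1*(-17))*(-30 - 31) = (9 + 17)*(-61) = 26*(-61) = -1586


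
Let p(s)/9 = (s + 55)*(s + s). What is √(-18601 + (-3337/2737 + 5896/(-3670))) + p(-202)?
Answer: 534492 + 3*I*√52141255689781230/5022395 ≈ 5.3449e+5 + 136.4*I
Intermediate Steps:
p(s) = 18*s*(55 + s) (p(s) = 9*((s + 55)*(s + s)) = 9*((55 + s)*(2*s)) = 9*(2*s*(55 + s)) = 18*s*(55 + s))
√(-18601 + (-3337/2737 + 5896/(-3670))) + p(-202) = √(-18601 + (-3337/2737 + 5896/(-3670))) + 18*(-202)*(55 - 202) = √(-18601 + (-3337*1/2737 + 5896*(-1/3670))) + 18*(-202)*(-147) = √(-18601 + (-3337/2737 - 2948/1835)) + 534492 = √(-18601 - 14192071/5022395) + 534492 = √(-93435761466/5022395) + 534492 = 3*I*√52141255689781230/5022395 + 534492 = 534492 + 3*I*√52141255689781230/5022395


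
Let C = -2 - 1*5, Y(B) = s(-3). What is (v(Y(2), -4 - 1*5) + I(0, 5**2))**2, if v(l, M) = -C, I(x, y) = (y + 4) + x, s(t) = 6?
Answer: 1296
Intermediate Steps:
Y(B) = 6
I(x, y) = 4 + x + y (I(x, y) = (4 + y) + x = 4 + x + y)
C = -7 (C = -2 - 5 = -7)
v(l, M) = 7 (v(l, M) = -1*(-7) = 7)
(v(Y(2), -4 - 1*5) + I(0, 5**2))**2 = (7 + (4 + 0 + 5**2))**2 = (7 + (4 + 0 + 25))**2 = (7 + 29)**2 = 36**2 = 1296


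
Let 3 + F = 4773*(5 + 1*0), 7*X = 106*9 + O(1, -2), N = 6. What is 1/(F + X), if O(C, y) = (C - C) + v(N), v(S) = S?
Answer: 7/167994 ≈ 4.1668e-5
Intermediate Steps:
O(C, y) = 6 (O(C, y) = (C - C) + 6 = 0 + 6 = 6)
X = 960/7 (X = (106*9 + 6)/7 = (954 + 6)/7 = (1/7)*960 = 960/7 ≈ 137.14)
F = 23862 (F = -3 + 4773*(5 + 1*0) = -3 + 4773*(5 + 0) = -3 + 4773*5 = -3 + 23865 = 23862)
1/(F + X) = 1/(23862 + 960/7) = 1/(167994/7) = 7/167994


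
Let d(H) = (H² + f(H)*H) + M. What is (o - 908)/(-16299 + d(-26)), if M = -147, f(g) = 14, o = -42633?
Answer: 43541/16134 ≈ 2.6987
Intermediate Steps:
d(H) = -147 + H² + 14*H (d(H) = (H² + 14*H) - 147 = -147 + H² + 14*H)
(o - 908)/(-16299 + d(-26)) = (-42633 - 908)/(-16299 + (-147 + (-26)² + 14*(-26))) = -43541/(-16299 + (-147 + 676 - 364)) = -43541/(-16299 + 165) = -43541/(-16134) = -43541*(-1/16134) = 43541/16134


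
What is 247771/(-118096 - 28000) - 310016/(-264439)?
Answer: -2889745419/5519068592 ≈ -0.52359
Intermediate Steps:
247771/(-118096 - 28000) - 310016/(-264439) = 247771/(-146096) - 310016*(-1/264439) = 247771*(-1/146096) + 44288/37777 = -247771/146096 + 44288/37777 = -2889745419/5519068592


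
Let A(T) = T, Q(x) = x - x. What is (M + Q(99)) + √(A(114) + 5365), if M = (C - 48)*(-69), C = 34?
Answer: 966 + √5479 ≈ 1040.0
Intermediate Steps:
Q(x) = 0
M = 966 (M = (34 - 48)*(-69) = -14*(-69) = 966)
(M + Q(99)) + √(A(114) + 5365) = (966 + 0) + √(114 + 5365) = 966 + √5479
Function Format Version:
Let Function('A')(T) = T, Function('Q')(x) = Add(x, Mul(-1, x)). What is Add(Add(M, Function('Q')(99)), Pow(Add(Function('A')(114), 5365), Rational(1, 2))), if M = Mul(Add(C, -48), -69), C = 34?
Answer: Add(966, Pow(5479, Rational(1, 2))) ≈ 1040.0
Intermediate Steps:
Function('Q')(x) = 0
M = 966 (M = Mul(Add(34, -48), -69) = Mul(-14, -69) = 966)
Add(Add(M, Function('Q')(99)), Pow(Add(Function('A')(114), 5365), Rational(1, 2))) = Add(Add(966, 0), Pow(Add(114, 5365), Rational(1, 2))) = Add(966, Pow(5479, Rational(1, 2)))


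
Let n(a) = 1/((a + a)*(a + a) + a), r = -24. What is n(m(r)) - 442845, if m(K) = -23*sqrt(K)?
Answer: -89958204769/203137 + I*sqrt(6)/56065812 ≈ -4.4285e+5 + 4.369e-8*I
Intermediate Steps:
n(a) = 1/(a + 4*a**2) (n(a) = 1/((2*a)*(2*a) + a) = 1/(4*a**2 + a) = 1/(a + 4*a**2))
n(m(r)) - 442845 = 1/(((-46*I*sqrt(6)))*(1 + 4*(-46*I*sqrt(6)))) - 442845 = (I*sqrt(6)/276)/(1 - 184*I*sqrt(6)) - 442845 = I*sqrt(6)/(276*(1 - 184*I*sqrt(6))) - 442845 = -442845 + I*sqrt(6)/(276*(1 - 184*I*sqrt(6)))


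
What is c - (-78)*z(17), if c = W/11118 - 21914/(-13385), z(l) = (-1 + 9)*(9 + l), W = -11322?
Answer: 23671151051/1458965 ≈ 16225.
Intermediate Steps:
z(l) = 72 + 8*l (z(l) = 8*(9 + l) = 72 + 8*l)
c = 902891/1458965 (c = -11322/11118 - 21914/(-13385) = -11322*1/11118 - 21914*(-1/13385) = -111/109 + 21914/13385 = 902891/1458965 ≈ 0.61886)
c - (-78)*z(17) = 902891/1458965 - (-78)*(72 + 8*17) = 902891/1458965 - (-78)*(72 + 136) = 902891/1458965 - (-78)*208 = 902891/1458965 - 1*(-16224) = 902891/1458965 + 16224 = 23671151051/1458965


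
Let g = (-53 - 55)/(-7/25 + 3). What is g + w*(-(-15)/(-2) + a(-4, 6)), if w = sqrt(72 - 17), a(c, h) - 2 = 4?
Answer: -675/17 - 3*sqrt(55)/2 ≈ -50.830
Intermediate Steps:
a(c, h) = 6 (a(c, h) = 2 + 4 = 6)
w = sqrt(55) ≈ 7.4162
g = -675/17 (g = -108/(-7*1/25 + 3) = -108/(-7/25 + 3) = -108/68/25 = -108*25/68 = -675/17 ≈ -39.706)
g + w*(-(-15)/(-2) + a(-4, 6)) = -675/17 + sqrt(55)*(-(-15)/(-2) + 6) = -675/17 + sqrt(55)*(-(-15)*(-1)/2 + 6) = -675/17 + sqrt(55)*(-3*5/2 + 6) = -675/17 + sqrt(55)*(-15/2 + 6) = -675/17 + sqrt(55)*(-3/2) = -675/17 - 3*sqrt(55)/2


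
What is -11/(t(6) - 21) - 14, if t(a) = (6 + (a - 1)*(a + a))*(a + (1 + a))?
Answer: -11729/837 ≈ -14.013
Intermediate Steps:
t(a) = (1 + 2*a)*(6 + 2*a*(-1 + a)) (t(a) = (6 + (-1 + a)*(2*a))*(1 + 2*a) = (6 + 2*a*(-1 + a))*(1 + 2*a) = (1 + 2*a)*(6 + 2*a*(-1 + a)))
-11/(t(6) - 21) - 14 = -11/((6 - 2*6² + 4*6³ + 10*6) - 21) - 14 = -11/((6 - 2*36 + 4*216 + 60) - 21) - 14 = -11/((6 - 72 + 864 + 60) - 21) - 14 = -11/(858 - 21) - 14 = -11/837 - 14 = -11729/837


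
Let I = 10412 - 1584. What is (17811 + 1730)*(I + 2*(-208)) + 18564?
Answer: 164397456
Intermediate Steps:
I = 8828
(17811 + 1730)*(I + 2*(-208)) + 18564 = (17811 + 1730)*(8828 + 2*(-208)) + 18564 = 19541*(8828 - 416) + 18564 = 19541*8412 + 18564 = 164378892 + 18564 = 164397456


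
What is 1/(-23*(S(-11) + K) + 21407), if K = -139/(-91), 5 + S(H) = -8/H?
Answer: 1001/21491611 ≈ 4.6576e-5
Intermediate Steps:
S(H) = -5 - 8/H
K = 139/91 (K = -139*(-1/91) = 139/91 ≈ 1.5275)
1/(-23*(S(-11) + K) + 21407) = 1/(-23*((-5 - 8/(-11)) + 139/91) + 21407) = 1/(-23*((-5 - 8*(-1/11)) + 139/91) + 21407) = 1/(-23*((-5 + 8/11) + 139/91) + 21407) = 1/(-23*(-47/11 + 139/91) + 21407) = 1/(-23*(-2748/1001) + 21407) = 1/(63204/1001 + 21407) = 1/(21491611/1001) = 1001/21491611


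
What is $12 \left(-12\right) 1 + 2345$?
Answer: $2201$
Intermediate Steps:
$12 \left(-12\right) 1 + 2345 = \left(-144\right) 1 + 2345 = -144 + 2345 = 2201$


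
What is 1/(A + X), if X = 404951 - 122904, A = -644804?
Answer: -1/362757 ≈ -2.7567e-6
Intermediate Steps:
X = 282047
1/(A + X) = 1/(-644804 + 282047) = 1/(-362757) = -1/362757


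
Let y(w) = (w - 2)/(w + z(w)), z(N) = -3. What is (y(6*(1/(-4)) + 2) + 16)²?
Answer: 6889/25 ≈ 275.56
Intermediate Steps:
y(w) = (-2 + w)/(-3 + w) (y(w) = (w - 2)/(w - 3) = (-2 + w)/(-3 + w))
(y(6*(1/(-4)) + 2) + 16)² = ((-2 + (6*(1/(-4)) + 2))/(-3 + (6*(1/(-4)) + 2)) + 16)² = ((-2 + (6*(1*(-¼)) + 2))/(-3 + (6*(1*(-¼)) + 2)) + 16)² = ((-2 + (6*(-¼) + 2))/(-3 + (6*(-¼) + 2)) + 16)² = ((-2 + (-3/2 + 2))/(-3 + (-3/2 + 2)) + 16)² = ((-2 + ½)/(-3 + ½) + 16)² = (-3/2/(-5/2) + 16)² = (-⅖*(-3/2) + 16)² = (⅗ + 16)² = (83/5)² = 6889/25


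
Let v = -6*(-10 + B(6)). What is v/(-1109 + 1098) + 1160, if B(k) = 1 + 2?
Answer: 12718/11 ≈ 1156.2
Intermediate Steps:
B(k) = 3
v = 42 (v = -6*(-10 + 3) = -6*(-7) = 42)
v/(-1109 + 1098) + 1160 = 42/(-1109 + 1098) + 1160 = 42/(-11) + 1160 = -1/11*42 + 1160 = -42/11 + 1160 = 12718/11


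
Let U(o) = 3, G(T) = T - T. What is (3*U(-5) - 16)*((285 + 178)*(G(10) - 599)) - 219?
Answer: 1941140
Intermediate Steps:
G(T) = 0
(3*U(-5) - 16)*((285 + 178)*(G(10) - 599)) - 219 = (3*3 - 16)*((285 + 178)*(0 - 599)) - 219 = (9 - 16)*(463*(-599)) - 219 = -7*(-277337) - 219 = 1941359 - 219 = 1941140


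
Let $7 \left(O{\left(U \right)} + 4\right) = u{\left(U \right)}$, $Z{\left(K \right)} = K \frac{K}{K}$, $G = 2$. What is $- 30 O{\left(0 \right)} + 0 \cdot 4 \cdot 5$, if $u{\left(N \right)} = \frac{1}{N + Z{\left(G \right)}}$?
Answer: $\frac{825}{7} \approx 117.86$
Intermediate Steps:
$Z{\left(K \right)} = K$ ($Z{\left(K \right)} = K 1 = K$)
$u{\left(N \right)} = \frac{1}{2 + N}$ ($u{\left(N \right)} = \frac{1}{N + 2} = \frac{1}{2 + N}$)
$O{\left(U \right)} = -4 + \frac{1}{7 \left(2 + U\right)}$
$- 30 O{\left(0 \right)} + 0 \cdot 4 \cdot 5 = - 30 \frac{-55 - 0}{7 \left(2 + 0\right)} + 0 \cdot 4 \cdot 5 = - 30 \frac{-55 + 0}{7 \cdot 2} + 0 \cdot 5 = - 30 \cdot \frac{1}{7} \cdot \frac{1}{2} \left(-55\right) + 0 = \left(-30\right) \left(- \frac{55}{14}\right) + 0 = \frac{825}{7} + 0 = \frac{825}{7}$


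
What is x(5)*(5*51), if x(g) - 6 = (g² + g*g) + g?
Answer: 15555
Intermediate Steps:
x(g) = 6 + g + 2*g² (x(g) = 6 + ((g² + g*g) + g) = 6 + ((g² + g²) + g) = 6 + (2*g² + g) = 6 + (g + 2*g²) = 6 + g + 2*g²)
x(5)*(5*51) = (6 + 5 + 2*5²)*(5*51) = (6 + 5 + 2*25)*255 = (6 + 5 + 50)*255 = 61*255 = 15555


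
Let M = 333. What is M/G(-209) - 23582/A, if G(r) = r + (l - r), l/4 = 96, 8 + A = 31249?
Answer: 449255/3998848 ≈ 0.11235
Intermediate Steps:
A = 31241 (A = -8 + 31249 = 31241)
l = 384 (l = 4*96 = 384)
G(r) = 384 (G(r) = r + (384 - r) = 384)
M/G(-209) - 23582/A = 333/384 - 23582/31241 = 333*(1/384) - 23582*1/31241 = 111/128 - 23582/31241 = 449255/3998848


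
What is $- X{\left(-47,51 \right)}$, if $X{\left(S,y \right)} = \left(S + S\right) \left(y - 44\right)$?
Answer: $658$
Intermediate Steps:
$X{\left(S,y \right)} = 2 S \left(-44 + y\right)$
$- X{\left(-47,51 \right)} = - 2 \left(-47\right) \left(-44 + 51\right) = - 2 \left(-47\right) 7 = \left(-1\right) \left(-658\right) = 658$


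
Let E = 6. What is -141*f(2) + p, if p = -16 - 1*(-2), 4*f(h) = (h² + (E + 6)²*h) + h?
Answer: -20755/2 ≈ -10378.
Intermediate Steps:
f(h) = h²/4 + 145*h/4 (f(h) = ((h² + (6 + 6)²*h) + h)/4 = ((h² + 12²*h) + h)/4 = ((h² + 144*h) + h)/4 = (h² + 145*h)/4 = h²/4 + 145*h/4)
p = -14 (p = -16 + 2 = -14)
-141*f(2) + p = -141*2*(145 + 2)/4 - 14 = -141*2*147/4 - 14 = -141*147/2 - 14 = -20727/2 - 14 = -20755/2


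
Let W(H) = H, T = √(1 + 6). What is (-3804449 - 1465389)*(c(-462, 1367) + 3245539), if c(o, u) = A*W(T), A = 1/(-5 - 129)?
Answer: -17103464752682 + 2634919*√7/67 ≈ -1.7103e+13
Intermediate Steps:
T = √7 ≈ 2.6458
A = -1/134 (A = 1/(-134) = -1/134 ≈ -0.0074627)
c(o, u) = -√7/134
(-3804449 - 1465389)*(c(-462, 1367) + 3245539) = (-3804449 - 1465389)*(-√7/134 + 3245539) = -5269838*(3245539 - √7/134) = -17103464752682 + 2634919*√7/67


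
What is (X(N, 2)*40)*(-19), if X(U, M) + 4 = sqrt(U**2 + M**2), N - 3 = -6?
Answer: 3040 - 760*sqrt(13) ≈ 299.78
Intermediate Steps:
N = -3 (N = 3 - 6 = -3)
X(U, M) = -4 + sqrt(M**2 + U**2) (X(U, M) = -4 + sqrt(U**2 + M**2) = -4 + sqrt(M**2 + U**2))
(X(N, 2)*40)*(-19) = ((-4 + sqrt(2**2 + (-3)**2))*40)*(-19) = ((-4 + sqrt(4 + 9))*40)*(-19) = ((-4 + sqrt(13))*40)*(-19) = (-160 + 40*sqrt(13))*(-19) = 3040 - 760*sqrt(13)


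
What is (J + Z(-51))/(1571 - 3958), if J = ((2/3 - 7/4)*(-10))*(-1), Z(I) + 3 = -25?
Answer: 233/14322 ≈ 0.016269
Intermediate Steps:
Z(I) = -28 (Z(I) = -3 - 25 = -28)
J = -65/6 (J = ((2*(1/3) - 7*1/4)*(-10))*(-1) = ((2/3 - 7/4)*(-10))*(-1) = -13/12*(-10)*(-1) = (65/6)*(-1) = -65/6 ≈ -10.833)
(J + Z(-51))/(1571 - 3958) = (-65/6 - 28)/(1571 - 3958) = -233/6/(-2387) = -233/6*(-1/2387) = 233/14322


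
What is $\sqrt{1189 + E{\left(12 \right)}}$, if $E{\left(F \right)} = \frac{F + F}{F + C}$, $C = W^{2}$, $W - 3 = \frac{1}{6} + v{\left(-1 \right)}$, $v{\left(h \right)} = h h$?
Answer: $\frac{\sqrt{1329322309}}{1057} \approx 34.494$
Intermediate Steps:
$v{\left(h \right)} = h^{2}$
$W = \frac{25}{6}$ ($W = 3 + \left(\frac{1}{6} + \left(-1\right)^{2}\right) = 3 + \left(\frac{1}{6} + 1\right) = 3 + \frac{7}{6} = \frac{25}{6} \approx 4.1667$)
$C = \frac{625}{36}$ ($C = \left(\frac{25}{6}\right)^{2} = \frac{625}{36} \approx 17.361$)
$E{\left(F \right)} = \frac{2 F}{\frac{625}{36} + F}$ ($E{\left(F \right)} = \frac{F + F}{F + \frac{625}{36}} = \frac{2 F}{\frac{625}{36} + F}$)
$\sqrt{1189 + E{\left(12 \right)}} = \sqrt{1189 + 72 \cdot 12 \frac{1}{625 + 36 \cdot 12}} = \sqrt{1189 + 72 \cdot 12 \frac{1}{625 + 432}} = \sqrt{1189 + 72 \cdot 12 \cdot \frac{1}{1057}} = \sqrt{1189 + \frac{864}{1057}} = \sqrt{\frac{1257637}{1057}} = \frac{\sqrt{1329322309}}{1057}$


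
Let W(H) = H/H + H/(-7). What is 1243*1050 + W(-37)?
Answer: 9136094/7 ≈ 1.3052e+6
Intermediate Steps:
W(H) = 1 - H/7 (W(H) = 1 + H*(-1/7) = 1 - H/7)
1243*1050 + W(-37) = 1243*1050 + (1 - 1/7*(-37)) = 1305150 + (1 + 37/7) = 1305150 + 44/7 = 9136094/7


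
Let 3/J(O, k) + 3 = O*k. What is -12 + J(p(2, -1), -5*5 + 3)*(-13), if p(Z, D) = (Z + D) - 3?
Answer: -531/41 ≈ -12.951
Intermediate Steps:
p(Z, D) = -3 + D + Z (p(Z, D) = (D + Z) - 3 = -3 + D + Z)
J(O, k) = 3/(-3 + O*k)
-12 + J(p(2, -1), -5*5 + 3)*(-13) = -12 + (3/(-3 + (-3 - 1 + 2)*(-5*5 + 3)))*(-13) = -12 + (3/(-3 - 2*(-25 + 3)))*(-13) = -12 + (3/(-3 - 2*(-22)))*(-13) = -12 + (3/(-3 + 44))*(-13) = -12 + (3/41)*(-13) = -12 - 39/41 = -531/41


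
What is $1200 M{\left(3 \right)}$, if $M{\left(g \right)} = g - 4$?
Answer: $-1200$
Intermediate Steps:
$M{\left(g \right)} = -4 + g$
$1200 M{\left(3 \right)} = 1200 \left(-4 + 3\right) = 1200 \left(-1\right) = -1200$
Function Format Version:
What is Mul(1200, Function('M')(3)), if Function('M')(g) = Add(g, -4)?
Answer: -1200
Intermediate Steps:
Function('M')(g) = Add(-4, g)
Mul(1200, Function('M')(3)) = Mul(1200, Add(-4, 3)) = Mul(1200, -1) = -1200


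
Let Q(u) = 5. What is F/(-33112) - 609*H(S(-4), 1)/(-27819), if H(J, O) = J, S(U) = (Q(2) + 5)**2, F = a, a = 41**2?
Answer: 656585687/307047576 ≈ 2.1384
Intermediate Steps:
a = 1681
F = 1681
S(U) = 100 (S(U) = (5 + 5)**2 = 10**2 = 100)
F/(-33112) - 609*H(S(-4), 1)/(-27819) = 1681/(-33112) - 609*100/(-27819) = 1681*(-1/33112) - 60900*(-1/27819) = -1681/33112 + 20300/9273 = 656585687/307047576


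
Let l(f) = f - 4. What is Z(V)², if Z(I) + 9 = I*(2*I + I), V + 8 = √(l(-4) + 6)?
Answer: 26721 - 16992*I*√2 ≈ 26721.0 - 24030.0*I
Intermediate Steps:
l(f) = -4 + f
V = -8 + I*√2 (V = -8 + √((-4 - 4) + 6) = -8 + √(-8 + 6) = -8 + √(-2) = -8 + I*√2 ≈ -8.0 + 1.4142*I)
Z(I) = -9 + 3*I² (Z(I) = -9 + I*(2*I + I) = -9 + I*(3*I) = -9 + 3*I²)
Z(V)² = (-9 + 3*(-8 + I*√2)²)²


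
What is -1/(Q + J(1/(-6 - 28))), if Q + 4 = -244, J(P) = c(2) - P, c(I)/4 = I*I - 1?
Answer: 34/8023 ≈ 0.0042378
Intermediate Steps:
c(I) = -4 + 4*I² (c(I) = 4*(I*I - 1) = 4*(I² - 1) = 4*(-1 + I²) = -4 + 4*I²)
J(P) = 12 - P (J(P) = (-4 + 4*2²) - P = (-4 + 4*4) - P = (-4 + 16) - P = 12 - P)
Q = -248 (Q = -4 - 244 = -248)
-1/(Q + J(1/(-6 - 28))) = -1/(-248 + (12 - 1/(-6 - 28))) = -1/(-248 + (12 - 1/(-34))) = -1/(-248 + (12 - 1*(-1/34))) = -1/(-248 + (12 + 1/34)) = -1/(-248 + 409/34) = -1/(-8023/34) = -1*(-34/8023) = 34/8023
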